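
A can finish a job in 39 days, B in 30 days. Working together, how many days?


Rate of A = 1/39 per day
Rate of B = 1/30 per day
Combined rate = 1/39 + 1/30 = 69/1170 ≈ 0.0590 per day
Days = 1 / combined rate = 1170/69
≈ 16.96 days

16.96 days


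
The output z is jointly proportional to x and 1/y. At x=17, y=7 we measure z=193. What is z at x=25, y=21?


z = k·x/y
Solve for k using the known point: k = z·y/x = 193×7/17 = 1351/17 ≈ 79.4706
Now evaluate at x=25, y=21:
z = k × 25 / 21 = (1351 × 25) / (17 × 21) = 33775/357
≈ 94.6078

94.6078


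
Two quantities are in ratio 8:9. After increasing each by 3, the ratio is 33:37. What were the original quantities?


Let A = 8k, B = 9k.
(8k + 3) / (9k + 3) = 33/37
Cross-multiply: 37(8k + 3) = 33(9k + 3)
296k + 111 = 297k + 99
296k - 297k = 99 - 111
-1k = -12
k = -12/-1 = 12
A = 8×12 = 96, B = 9×12 = 108
= A = 96, B = 108

A = 96, B = 108


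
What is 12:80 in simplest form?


GCD(12, 80) = 4
12/4 : 80/4
= 3:20

3:20


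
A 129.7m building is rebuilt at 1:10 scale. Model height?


Model size = real / scale
= 129.7 / 10
= 12.9700 m

12.9700 m


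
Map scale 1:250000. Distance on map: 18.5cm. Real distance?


Real distance = map distance × scale
= 18.5cm × 250000
= 4625000 cm = 46250.0 m
= 46.250 km

46.250 km


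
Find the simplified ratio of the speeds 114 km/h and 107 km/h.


Ratio = 114:107
GCD = 1
Simplified = 114:107
Time ratio (same distance) = 107:114
Speed ratio = 114:107

114:107


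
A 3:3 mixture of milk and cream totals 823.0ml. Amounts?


Total parts = 3 + 3 = 6
milk: 823.0 × 3/6 = 411.5ml
cream: 823.0 × 3/6 = 411.5ml
= 411.5ml and 411.5ml

411.5ml and 411.5ml


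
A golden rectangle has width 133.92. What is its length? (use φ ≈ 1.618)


φ = (1 + √5) / 2 ≈ 1.618
Length = width × φ = 133.92 × 1.618 = 216.68256
≈ 216.68

216.68


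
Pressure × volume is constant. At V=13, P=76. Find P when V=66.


Inverse proportion: x × y = constant
k = 13 × 76 = 988
y₂ = k / 66 = 988 / 66
= 14.97

14.97


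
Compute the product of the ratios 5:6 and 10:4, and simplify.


Compound ratio = (5×10) : (6×4)
= 50:24
GCD = 2
= 25:12

25:12


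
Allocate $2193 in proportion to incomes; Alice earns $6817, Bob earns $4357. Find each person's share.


Total income = 6817 + 4357 = $11174
Alice: $2193 × 6817/11174 = $1337.90
Bob: $2193 × 4357/11174 = $855.10
= Alice: $1337.90, Bob: $855.10

Alice: $1337.90, Bob: $855.10


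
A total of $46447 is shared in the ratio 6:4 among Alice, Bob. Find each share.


Total parts = 6 + 4 = 10
Alice: 46447 × 6/10 = 27868.20
Bob: 46447 × 4/10 = 18578.80
= Alice: $27868.20, Bob: $18578.80

Alice: $27868.20, Bob: $18578.80


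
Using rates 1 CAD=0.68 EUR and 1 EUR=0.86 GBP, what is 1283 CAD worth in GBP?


Step 1: 1283 CAD × 0.68 = 872.44 EUR
Step 2: 872.44 EUR × 0.86 = 750.30 GBP
Implied rate CAD→GBP = 0.68 × 0.86 = 0.5848
= 750.30 GBP

750.30 GBP


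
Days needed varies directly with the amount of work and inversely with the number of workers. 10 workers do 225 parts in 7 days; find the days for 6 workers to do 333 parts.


Days ∝ work / workers, so d₂ = d₁ × (m₁/m₂) × (w₂/w₁)
Workers factor (inverse): 10/6 ≈ 1.6667
Work factor (direct): 333/225 = 1.4800
d₂ = 7 × 10/6 × 333/225 = (7 × 10 × 333) / (6 × 225) = 23310/1350
≈ 17.27 days

17.27 days


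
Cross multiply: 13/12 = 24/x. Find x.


Cross multiply: 13 × x = 12 × 24
13x = 288
x = 288 / 13
= 22.15

22.15


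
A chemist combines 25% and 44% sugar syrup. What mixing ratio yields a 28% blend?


Let x parts of 25% mix with y parts of 44%.
25x + 44y = 28(x + y)
25x + 44y = 28x + 28y
x(25 - 28) = y(28 - 44)
x/y = (44 - 28)/(28 - 25) = 16/3
Simplify: 16:3
= 16:3

16:3


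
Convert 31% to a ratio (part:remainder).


31% means 31 parts out of 100; remainder = 69
Part : remainder = 31:69
GCD = 1
= 31:69

31:69


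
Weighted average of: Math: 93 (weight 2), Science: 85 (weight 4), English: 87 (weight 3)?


Numerator = 93×2 + 85×4 + 87×3
= 186 + 340 + 261
= 787
Total weight = 9
Weighted avg = 787/9
= 87.44

87.44


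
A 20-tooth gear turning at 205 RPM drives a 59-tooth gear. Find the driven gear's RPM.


Gear ratio = 20:59 = 20:59
RPM_B = RPM_A × (teeth_A / teeth_B)
= 205 × (20/59)
= 69.5 RPM

69.5 RPM


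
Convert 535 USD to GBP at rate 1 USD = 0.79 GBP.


Amount × rate = 535 × 0.79
= 422.65 GBP

422.65 GBP


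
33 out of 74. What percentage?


Percentage = (part / whole) × 100
= (33 / 74) × 100
≈ 44.59%

44.59%


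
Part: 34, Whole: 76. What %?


Percentage = (part / whole) × 100
= (34 / 76) × 100
≈ 44.74%

44.74%


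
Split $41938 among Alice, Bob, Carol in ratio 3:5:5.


Total parts = 3 + 5 + 5 = 13
Alice: 41938 × 3/13 = 9678.00
Bob: 41938 × 5/13 = 16130.00
Carol: 41938 × 5/13 = 16130.00
= Alice: $9678.00, Bob: $16130.00, Carol: $16130.00

Alice: $9678.00, Bob: $16130.00, Carol: $16130.00


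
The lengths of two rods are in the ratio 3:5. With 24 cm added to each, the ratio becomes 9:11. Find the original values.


Let A = 3k, B = 5k.
(3k + 24) / (5k + 24) = 9/11
Cross-multiply: 11(3k + 24) = 9(5k + 24)
33k + 264 = 45k + 216
33k - 45k = 216 - 264
-12k = -48
k = -48/-12 = 4
A = 3×4 = 12, B = 5×4 = 20
= A = 12, B = 20

A = 12, B = 20


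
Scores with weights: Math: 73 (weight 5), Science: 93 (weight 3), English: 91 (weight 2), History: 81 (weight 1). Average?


Numerator = 73×5 + 93×3 + 91×2 + 81×1
= 365 + 279 + 182 + 81
= 907
Total weight = 11
Weighted avg = 907/11
= 82.45

82.45


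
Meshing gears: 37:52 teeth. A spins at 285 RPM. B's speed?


Gear ratio = 37:52 = 37:52
RPM_B = RPM_A × (teeth_A / teeth_B)
= 285 × (37/52)
= 202.8 RPM

202.8 RPM


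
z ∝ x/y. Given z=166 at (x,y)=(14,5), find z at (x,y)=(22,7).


z = k·x/y
Solve for k using the known point: k = z·y/x = 166×5/14 = 830/14 ≈ 59.2857
Now evaluate at x=22, y=7:
z = k × 22 / 7 = (830 × 22) / (14 × 7) = 18260/98
≈ 186.3265

186.3265


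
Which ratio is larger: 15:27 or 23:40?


15/27 = 0.5556
23/40 = 0.5750
0.5556 < 0.5750, so 15:27 is less
= 23:40

23:40


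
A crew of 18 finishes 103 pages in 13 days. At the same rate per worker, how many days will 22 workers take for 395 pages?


Days ∝ work / workers, so d₂ = d₁ × (m₁/m₂) × (w₂/w₁)
Workers factor (inverse): 18/22 ≈ 0.8182
Work factor (direct): 395/103 ≈ 3.8350
d₂ = 13 × 18/22 × 395/103 = (13 × 18 × 395) / (22 × 103) = 92430/2266
≈ 40.79 days

40.79 days


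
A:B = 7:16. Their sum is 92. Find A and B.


Let A = 7k, B = 16k.
7k + 16k = 92
23k = 92 → k = 92/23 = 4
A = 7×4 = 28, B = 16×4 = 64
= A = 28, B = 64

A = 28, B = 64


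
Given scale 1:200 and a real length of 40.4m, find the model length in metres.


Model size = real / scale
= 40.4 / 200
= 0.2020 m

0.2020 m


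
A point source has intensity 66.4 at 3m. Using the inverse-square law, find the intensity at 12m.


I₁d₁² = I₂d₂²
I₂ = I₁ × (d₁/d₂)²
= 66.4 × (3/12)²
= 66.4 × 9/144
= 597.6/144
= 4.1500

4.1500


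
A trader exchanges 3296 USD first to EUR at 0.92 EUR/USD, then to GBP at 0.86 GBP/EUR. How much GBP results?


Step 1: 3296 USD × 0.92 = 3032.32 EUR
Step 2: 3032.32 EUR × 0.86 = 2607.80 GBP
Implied rate USD→GBP = 0.92 × 0.86 = 0.7912
= 2607.80 GBP

2607.80 GBP


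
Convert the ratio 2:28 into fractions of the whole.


Total parts = 2 + 28 = 30
First part: 2/30 = 1/15
Second part: 28/30 = 14/15
= 1/15 and 14/15

1/15 and 14/15


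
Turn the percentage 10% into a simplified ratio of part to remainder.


10% means 10 parts out of 100; remainder = 90
Part : remainder = 10:90
GCD = 10
= 1:9

1:9


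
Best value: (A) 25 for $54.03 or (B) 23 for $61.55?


Deal A: $54.03/25 = $2.1612/unit
Deal B: $61.55/23 = $2.6761/unit
A is cheaper per unit
= Deal A

Deal A


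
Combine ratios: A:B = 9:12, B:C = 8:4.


Match B: multiply A:B by 8 → 72:96
Multiply B:C by 12 → 96:48
Combined: 72:96:48
GCD = 24
= 3:4:2

3:4:2


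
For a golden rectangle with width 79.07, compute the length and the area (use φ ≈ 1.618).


φ = (1 + √5) / 2 ≈ 1.618
Length = width × φ = 79.07 × 1.618 = 127.93526
≈ 127.94
Area = width × length = 79.07 × 127.93526 = 10115.8410082 ≈ 10115.84
= Length: 127.94, Area: 10115.84

Length: 127.94, Area: 10115.84


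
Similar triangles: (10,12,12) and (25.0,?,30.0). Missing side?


Scale factor = 25.0/10 = 2.5
Missing side = 12 × 2.5
= 30.0

30.0


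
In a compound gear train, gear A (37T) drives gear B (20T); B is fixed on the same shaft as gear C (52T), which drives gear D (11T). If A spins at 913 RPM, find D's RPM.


Stage 1: RPM_B = RPM_A × t_A/t_B = 913 × 37/20 = 33781/20 = 1689.05
B and C share a shaft → RPM_C = RPM_B
Stage 2: RPM_D = RPM_C × t_C/t_D = RPM_A × (t_A×t_C)/(t_B×t_D)
Overall ratio = (37×52)/(20×11) = 1924/220
RPM_D = 913 × 1924/220 = 1756612/220
= 7984.60 RPM

7984.60 RPM


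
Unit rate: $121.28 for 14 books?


Unit rate = total / quantity
= 121.28 / 14
= $8.66 per unit

$8.66 per unit


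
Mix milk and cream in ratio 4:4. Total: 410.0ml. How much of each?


Total parts = 4 + 4 = 8
milk: 410.0 × 4/8 = 205.0ml
cream: 410.0 × 4/8 = 205.0ml
= 205.0ml and 205.0ml

205.0ml and 205.0ml


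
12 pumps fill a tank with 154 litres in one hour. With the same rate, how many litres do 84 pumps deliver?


Direct proportion: y/x = constant
k = 154/12 ≈ 12.8333
y₂ = k × 84 = 154 × 84 / 12 = 12936/12
= 1078.00

1078.00


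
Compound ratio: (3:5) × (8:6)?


Compound ratio = (3×8) : (5×6)
= 24:30
GCD = 6
= 4:5

4:5


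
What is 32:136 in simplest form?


GCD(32, 136) = 8
32/8 : 136/8
= 4:17

4:17


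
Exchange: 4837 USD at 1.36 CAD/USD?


Amount × rate = 4837 × 1.36
= 6578.32 CAD

6578.32 CAD


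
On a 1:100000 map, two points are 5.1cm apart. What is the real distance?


Real distance = map distance × scale
= 5.1cm × 100000
= 510000 cm = 5100.0 m
= 5.100 km

5.100 km


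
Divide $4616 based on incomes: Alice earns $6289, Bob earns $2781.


Total income = 6289 + 2781 = $9070
Alice: $4616 × 6289/9070 = $3200.66
Bob: $4616 × 2781/9070 = $1415.34
= Alice: $3200.66, Bob: $1415.34

Alice: $3200.66, Bob: $1415.34


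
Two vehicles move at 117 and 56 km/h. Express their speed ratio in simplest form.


Ratio = 117:56
GCD = 1
Simplified = 117:56
Time ratio (same distance) = 56:117
Speed ratio = 117:56

117:56


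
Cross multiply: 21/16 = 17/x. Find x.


Cross multiply: 21 × x = 16 × 17
21x = 272
x = 272 / 21
= 12.95

12.95


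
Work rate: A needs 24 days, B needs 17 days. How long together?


Rate of A = 1/24 per day
Rate of B = 1/17 per day
Combined rate = 1/24 + 1/17 = 41/408 ≈ 0.1005 per day
Days = 1 / combined rate = 408/41
≈ 9.95 days

9.95 days


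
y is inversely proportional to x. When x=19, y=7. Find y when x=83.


Inverse proportion: x × y = constant
k = 19 × 7 = 133
y₂ = k / 83 = 133 / 83
= 1.60

1.60


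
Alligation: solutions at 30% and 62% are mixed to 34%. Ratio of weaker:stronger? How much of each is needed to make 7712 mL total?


Let x parts of 30% mix with y parts of 62%.
30x + 62y = 34(x + y)
30x + 62y = 34x + 34y
x(30 - 34) = y(34 - 62)
x/y = (62 - 34)/(34 - 30) = 28/4
Simplify: 7:1
Total parts = 8; one part = 7712/8 = 964.00 mL
30% solution: 7×964.00 = 6748.00 mL
62% solution: 1×964.00 = 964.00 mL
= ratio 7:1; 6748.00 mL and 964.00 mL

ratio 7:1; 6748.00 mL and 964.00 mL


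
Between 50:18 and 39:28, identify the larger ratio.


50/18 = 2.7778
39/28 = 1.3929
2.7778 > 1.3929, so 50:18 is greater
= 50:18

50:18


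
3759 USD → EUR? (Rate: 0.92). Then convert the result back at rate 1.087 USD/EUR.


Amount × rate = 3759 × 0.92 = 3458.28 EUR
Round-trip: 3458.28 × 1.087 = 3759.15 USD
= 3458.28 EUR, then 3759.15 USD

3458.28 EUR, then 3759.15 USD


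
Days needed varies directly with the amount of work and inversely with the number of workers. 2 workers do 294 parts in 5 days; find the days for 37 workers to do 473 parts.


Days ∝ work / workers, so d₂ = d₁ × (m₁/m₂) × (w₂/w₁)
Workers factor (inverse): 2/37 ≈ 0.0541
Work factor (direct): 473/294 ≈ 1.6088
d₂ = 5 × 2/37 × 473/294 = (5 × 2 × 473) / (37 × 294) = 4730/10878
≈ 0.43 days

0.43 days


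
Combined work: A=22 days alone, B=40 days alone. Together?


Rate of A = 1/22 per day
Rate of B = 1/40 per day
Combined rate = 1/22 + 1/40 = 62/880 ≈ 0.0705 per day
Days = 1 / combined rate = 880/62
≈ 14.19 days

14.19 days


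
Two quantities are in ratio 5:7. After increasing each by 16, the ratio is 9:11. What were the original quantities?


Let A = 5k, B = 7k.
(5k + 16) / (7k + 16) = 9/11
Cross-multiply: 11(5k + 16) = 9(7k + 16)
55k + 176 = 63k + 144
55k - 63k = 144 - 176
-8k = -32
k = -32/-8 = 4
A = 5×4 = 20, B = 7×4 = 28
= A = 20, B = 28

A = 20, B = 28


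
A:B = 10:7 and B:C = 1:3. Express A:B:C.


Match B: multiply A:B by 1 → 10:7
Multiply B:C by 7 → 7:21
Combined: 10:7:21
GCD = 1
= 10:7:21

10:7:21


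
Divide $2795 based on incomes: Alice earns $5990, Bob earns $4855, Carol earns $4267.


Total income = 5990 + 4855 + 4267 = $15112
Alice: $2795 × 5990/15112 = $1107.86
Bob: $2795 × 4855/15112 = $897.94
Carol: $2795 × 4267/15112 = $789.19
= Alice: $1107.86, Bob: $897.94, Carol: $789.19

Alice: $1107.86, Bob: $897.94, Carol: $789.19


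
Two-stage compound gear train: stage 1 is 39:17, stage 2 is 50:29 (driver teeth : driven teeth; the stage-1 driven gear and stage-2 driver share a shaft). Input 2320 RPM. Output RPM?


Stage 1: RPM_B = RPM_A × t_A/t_B = 2320 × 39/17 = 90480/17 ≈ 5322.35
B and C share a shaft → RPM_C = RPM_B
Stage 2: RPM_D = RPM_C × t_C/t_D = RPM_A × (t_A×t_C)/(t_B×t_D)
Overall ratio = (39×50)/(17×29) = 1950/493
RPM_D = 2320 × 1950/493 = 4524000/493
≈ 9176.47 RPM

9176.47 RPM


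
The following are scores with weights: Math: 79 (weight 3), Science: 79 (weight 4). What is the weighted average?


Numerator = 79×3 + 79×4
= 237 + 316
= 553
Total weight = 7
Weighted avg = 553/7
= 79.00

79.00


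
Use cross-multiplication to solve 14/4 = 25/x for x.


Cross multiply: 14 × x = 4 × 25
14x = 100
x = 100 / 14
= 7.14

7.14


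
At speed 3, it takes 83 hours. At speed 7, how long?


Inverse proportion: x × y = constant
k = 3 × 83 = 249
y₂ = k / 7 = 249 / 7
= 35.57

35.57


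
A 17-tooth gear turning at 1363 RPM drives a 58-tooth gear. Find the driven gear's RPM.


Gear ratio = 17:58 = 17:58
RPM_B = RPM_A × (teeth_A / teeth_B)
= 1363 × (17/58)
= 399.5 RPM

399.5 RPM


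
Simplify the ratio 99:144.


GCD(99, 144) = 9
99/9 : 144/9
= 11:16

11:16


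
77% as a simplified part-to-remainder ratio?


77% means 77 parts out of 100; remainder = 23
Part : remainder = 77:23
GCD = 1
= 77:23

77:23


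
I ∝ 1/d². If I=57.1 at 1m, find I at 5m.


I₁d₁² = I₂d₂²
I₂ = I₁ × (d₁/d₂)²
= 57.1 × (1/5)²
= 57.1 × 1/25
= 57.1/25
= 2.2840

2.2840


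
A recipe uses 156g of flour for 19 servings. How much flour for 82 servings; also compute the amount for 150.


Direct proportion: y/x = constant
k = 156/19 ≈ 8.2105
y at x=82: k × 82 = 156 × 82 / 19 = 12792/19 ≈ 673.26
y at x=150: k × 150 = 156 × 150 / 19 = 23400/19 ≈ 1231.58
= 673.26 and 1231.58

673.26 and 1231.58


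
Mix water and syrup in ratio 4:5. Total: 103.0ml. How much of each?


Total parts = 4 + 5 = 9
water: 103.0 × 4/9 = 45.8ml
syrup: 103.0 × 5/9 = 57.2ml
= 45.8ml and 57.2ml

45.8ml and 57.2ml


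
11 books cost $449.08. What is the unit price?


Unit rate = total / quantity
= 449.08 / 11
= $40.83 per unit

$40.83 per unit


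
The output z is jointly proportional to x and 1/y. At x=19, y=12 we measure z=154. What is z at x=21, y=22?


z = k·x/y
Solve for k using the known point: k = z·y/x = 154×12/19 = 1848/19 ≈ 97.2632
Now evaluate at x=21, y=22:
z = k × 21 / 22 = (1848 × 21) / (19 × 22) = 38808/418
≈ 92.8421

92.8421


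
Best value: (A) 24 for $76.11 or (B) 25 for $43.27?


Deal A: $76.11/24 = $3.1713/unit
Deal B: $43.27/25 = $1.7308/unit
B is cheaper per unit
= Deal B

Deal B


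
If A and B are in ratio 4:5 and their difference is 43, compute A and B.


Let A = 4k, B = 5k.
5k - 4k = 43
1k = 43 → k = 43/1 = 43
A = 4×43 = 172, B = 5×43 = 215
= A = 172, B = 215

A = 172, B = 215


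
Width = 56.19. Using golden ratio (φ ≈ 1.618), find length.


φ = (1 + √5) / 2 ≈ 1.618
Length = width × φ = 56.19 × 1.618 = 90.91542
≈ 90.92

90.92


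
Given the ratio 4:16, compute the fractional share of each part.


Total parts = 4 + 16 = 20
First part: 4/20 = 1/5
Second part: 16/20 = 4/5
= 1/5 and 4/5

1/5 and 4/5


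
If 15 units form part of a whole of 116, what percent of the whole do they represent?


Percentage = (part / whole) × 100
= (15 / 116) × 100
≈ 12.93%

12.93%


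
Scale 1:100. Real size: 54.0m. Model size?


Model size = real / scale
= 54.0 / 100
= 0.5400 m

0.5400 m


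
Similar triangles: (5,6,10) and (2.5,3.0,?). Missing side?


Scale factor = 2.5/5 = 0.5
Missing side = 10 × 0.5
= 5.0

5.0


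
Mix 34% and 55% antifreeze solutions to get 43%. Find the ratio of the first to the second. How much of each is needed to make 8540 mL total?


Let x parts of 34% mix with y parts of 55%.
34x + 55y = 43(x + y)
34x + 55y = 43x + 43y
x(34 - 43) = y(43 - 55)
x/y = (55 - 43)/(43 - 34) = 12/9
Simplify: 4:3
Total parts = 7; one part = 8540/7 = 1220.00 mL
34% solution: 4×1220.00 = 4880.00 mL
55% solution: 3×1220.00 = 3660.00 mL
= ratio 4:3; 4880.00 mL and 3660.00 mL

ratio 4:3; 4880.00 mL and 3660.00 mL


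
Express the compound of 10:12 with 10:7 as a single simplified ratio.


Compound ratio = (10×10) : (12×7)
= 100:84
GCD = 4
= 25:21

25:21


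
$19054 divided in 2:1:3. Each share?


Total parts = 2 + 1 + 3 = 6
Part 1: 19054 × 2/6 = 6351.33
Part 2: 19054 × 1/6 = 3175.67
Part 3: 19054 × 3/6 = 9527.00
= Part 1: $6351.33, Part 2: $3175.67, Part 3: $9527.00

Part 1: $6351.33, Part 2: $3175.67, Part 3: $9527.00


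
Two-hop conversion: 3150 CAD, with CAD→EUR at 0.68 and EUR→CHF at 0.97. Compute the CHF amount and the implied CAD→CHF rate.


Step 1: 3150 CAD × 0.68 = 2142.00 EUR
Step 2: 2142.00 EUR × 0.97 = 2077.74 CHF
Implied rate CAD→CHF = 0.68 × 0.97 = 0.6596
= 2077.74 CHF; implied rate 0.6596 CHF/CAD

2077.74 CHF; implied rate 0.6596 CHF/CAD


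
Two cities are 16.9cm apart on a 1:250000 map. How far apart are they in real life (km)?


Real distance = map distance × scale
= 16.9cm × 250000
= 4225000 cm = 42250.0 m
= 42.250 km

42.250 km


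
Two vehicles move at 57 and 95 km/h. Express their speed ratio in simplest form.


Ratio = 57:95
GCD = 19
Simplified = 3:5
Time ratio (same distance) = 5:3
Speed ratio = 3:5

3:5


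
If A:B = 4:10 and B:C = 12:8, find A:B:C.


Match B: multiply A:B by 12 → 48:120
Multiply B:C by 10 → 120:80
Combined: 48:120:80
GCD = 8
= 6:15:10

6:15:10


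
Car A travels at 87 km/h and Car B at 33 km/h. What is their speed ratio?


Ratio = 87:33
GCD = 3
Simplified = 29:11
Time ratio (same distance) = 11:29
Speed ratio = 29:11

29:11


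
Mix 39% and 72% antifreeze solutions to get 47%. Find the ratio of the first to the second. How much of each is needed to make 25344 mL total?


Let x parts of 39% mix with y parts of 72%.
39x + 72y = 47(x + y)
39x + 72y = 47x + 47y
x(39 - 47) = y(47 - 72)
x/y = (72 - 47)/(47 - 39) = 25/8
Simplify: 25:8
Total parts = 33; one part = 25344/33 = 768.00 mL
39% solution: 25×768.00 = 19200.00 mL
72% solution: 8×768.00 = 6144.00 mL
= ratio 25:8; 19200.00 mL and 6144.00 mL

ratio 25:8; 19200.00 mL and 6144.00 mL


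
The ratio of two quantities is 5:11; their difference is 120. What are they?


Let A = 5k, B = 11k.
11k - 5k = 120
6k = 120 → k = 120/6 = 20
A = 5×20 = 100, B = 11×20 = 220
= A = 100, B = 220

A = 100, B = 220


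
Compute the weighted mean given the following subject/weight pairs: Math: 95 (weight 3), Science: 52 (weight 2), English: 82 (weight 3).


Numerator = 95×3 + 52×2 + 82×3
= 285 + 104 + 246
= 635
Total weight = 8
Weighted avg = 635/8
= 79.38

79.38


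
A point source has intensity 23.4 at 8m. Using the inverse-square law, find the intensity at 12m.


I₁d₁² = I₂d₂²
I₂ = I₁ × (d₁/d₂)²
= 23.4 × (8/12)²
= 23.4 × 64/144
= 1497.6/144
= 10.4000

10.4000


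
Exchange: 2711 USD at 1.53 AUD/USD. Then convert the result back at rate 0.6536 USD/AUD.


Amount × rate = 2711 × 1.53 = 4147.83 AUD
Round-trip: 4147.83 × 0.6536 = 2711.02 USD
= 4147.83 AUD, then 2711.02 USD

4147.83 AUD, then 2711.02 USD


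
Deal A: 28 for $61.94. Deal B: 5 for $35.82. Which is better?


Deal A: $61.94/28 = $2.2121/unit
Deal B: $35.82/5 = $7.1640/unit
A is cheaper per unit
= Deal A

Deal A


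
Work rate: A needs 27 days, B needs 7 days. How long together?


Rate of A = 1/27 per day
Rate of B = 1/7 per day
Combined rate = 1/27 + 1/7 = 34/189 ≈ 0.1799 per day
Days = 1 / combined rate = 189/34
≈ 5.56 days

5.56 days


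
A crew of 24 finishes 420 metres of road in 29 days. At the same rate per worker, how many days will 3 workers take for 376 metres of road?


Days ∝ work / workers, so d₂ = d₁ × (m₁/m₂) × (w₂/w₁)
Workers factor (inverse): 24/3 = 8.0000
Work factor (direct): 376/420 ≈ 0.8952
d₂ = 29 × 24/3 × 376/420 = (29 × 24 × 376) / (3 × 420) = 261696/1260
≈ 207.70 days

207.70 days


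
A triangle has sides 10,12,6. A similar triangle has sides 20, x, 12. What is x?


Scale factor = 20/10 = 2
Missing side = 12 × 2
= 24.0

24.0


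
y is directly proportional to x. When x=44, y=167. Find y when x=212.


Direct proportion: y/x = constant
k = 167/44 ≈ 3.7955
y₂ = k × 212 = 167 × 212 / 44 = 35404/44
≈ 804.64

804.64


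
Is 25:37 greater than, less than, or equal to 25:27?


25/37 = 0.6757
25/27 = 0.9259
0.6757 < 0.9259, so 25:37 is less
= less than

less than


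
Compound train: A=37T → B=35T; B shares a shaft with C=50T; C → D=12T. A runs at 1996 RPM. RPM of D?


Stage 1: RPM_B = RPM_A × t_A/t_B = 1996 × 37/35 = 73852/35 ≈ 2110.06
B and C share a shaft → RPM_C = RPM_B
Stage 2: RPM_D = RPM_C × t_C/t_D = RPM_A × (t_A×t_C)/(t_B×t_D)
Overall ratio = (37×50)/(35×12) = 1850/420
RPM_D = 1996 × 1850/420 = 3692600/420
≈ 8791.90 RPM

8791.90 RPM


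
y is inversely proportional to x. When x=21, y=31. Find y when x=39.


Inverse proportion: x × y = constant
k = 21 × 31 = 651
y₂ = k / 39 = 651 / 39
= 16.69

16.69


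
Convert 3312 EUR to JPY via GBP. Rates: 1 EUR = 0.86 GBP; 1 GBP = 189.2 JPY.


Step 1: 3312 EUR × 0.86 = 2848.32 GBP
Step 2: 2848.32 GBP × 189.2 = 538902.14 JPY
Implied rate EUR→JPY = 0.86 × 189.2 = 162.7120
= 538902.14 JPY

538902.14 JPY


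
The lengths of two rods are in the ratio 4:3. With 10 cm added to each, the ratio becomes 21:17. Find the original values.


Let A = 4k, B = 3k.
(4k + 10) / (3k + 10) = 21/17
Cross-multiply: 17(4k + 10) = 21(3k + 10)
68k + 170 = 63k + 210
68k - 63k = 210 - 170
5k = 40
k = 40/5 = 8
A = 4×8 = 32, B = 3×8 = 24
= A = 32, B = 24

A = 32, B = 24


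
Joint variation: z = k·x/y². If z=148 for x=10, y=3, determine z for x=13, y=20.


z = k·x/y²
Solve for k using the known point: k = z·y²/x = 148×9/10 = 1332/10 = 133.2000
Now evaluate at x=13, y=20:
z = k × 13 / 400 = (1332 × 13) / (10 × 400) = 17316/4000
= 4.3290

4.3290


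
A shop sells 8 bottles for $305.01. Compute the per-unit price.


Unit rate = total / quantity
= 305.01 / 8
= $38.13 per unit

$38.13 per unit


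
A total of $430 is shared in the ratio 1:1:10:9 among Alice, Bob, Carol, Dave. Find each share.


Total parts = 1 + 1 + 10 + 9 = 21
Alice: 430 × 1/21 = 20.48
Bob: 430 × 1/21 = 20.48
Carol: 430 × 10/21 = 204.76
Dave: 430 × 9/21 = 184.29
= Alice: $20.48, Bob: $20.48, Carol: $204.76, Dave: $184.29

Alice: $20.48, Bob: $20.48, Carol: $204.76, Dave: $184.29


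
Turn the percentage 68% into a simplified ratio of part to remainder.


68% means 68 parts out of 100; remainder = 32
Part : remainder = 68:32
GCD = 4
= 17:8

17:8


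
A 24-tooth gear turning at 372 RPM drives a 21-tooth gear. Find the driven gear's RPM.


Gear ratio = 24:21 = 8:7
RPM_B = RPM_A × (teeth_A / teeth_B)
= 372 × (24/21)
= 425.1 RPM

425.1 RPM


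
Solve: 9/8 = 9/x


Cross multiply: 9 × x = 8 × 9
9x = 72
x = 72 / 9
= 8.00

8.00


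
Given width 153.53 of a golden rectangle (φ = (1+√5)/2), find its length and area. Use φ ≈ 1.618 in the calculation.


φ = (1 + √5) / 2 ≈ 1.618
Length = width × φ = 153.53 × 1.618 = 248.41154
≈ 248.41
Area = width × length = 153.53 × 248.41154 = 38138.6237362 ≈ 38138.62
= Length: 248.41, Area: 38138.62

Length: 248.41, Area: 38138.62


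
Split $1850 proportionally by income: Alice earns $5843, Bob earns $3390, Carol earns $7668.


Total income = 5843 + 3390 + 7668 = $16901
Alice: $1850 × 5843/16901 = $639.58
Bob: $1850 × 3390/16901 = $371.07
Carol: $1850 × 7668/16901 = $839.35
= Alice: $639.58, Bob: $371.07, Carol: $839.35

Alice: $639.58, Bob: $371.07, Carol: $839.35


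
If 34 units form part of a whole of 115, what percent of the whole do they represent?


Percentage = (part / whole) × 100
= (34 / 115) × 100
≈ 29.57%

29.57%


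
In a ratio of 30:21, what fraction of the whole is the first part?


Total parts = 30 + 21 = 51
First part: 30/51 = 10/17
= 10/17

10/17


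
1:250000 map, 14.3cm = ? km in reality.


Real distance = map distance × scale
= 14.3cm × 250000
= 3575000 cm = 35750.0 m
= 35.750 km

35.750 km


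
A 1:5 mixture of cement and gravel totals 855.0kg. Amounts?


Total parts = 1 + 5 = 6
cement: 855.0 × 1/6 = 142.5kg
gravel: 855.0 × 5/6 = 712.5kg
= 142.5kg and 712.5kg

142.5kg and 712.5kg


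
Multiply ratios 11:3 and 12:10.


Compound ratio = (11×12) : (3×10)
= 132:30
GCD = 6
= 22:5

22:5


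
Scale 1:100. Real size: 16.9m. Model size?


Model size = real / scale
= 16.9 / 100
= 0.1690 m

0.1690 m


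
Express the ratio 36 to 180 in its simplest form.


GCD(36, 180) = 36
36/36 : 180/36
= 1:5

1:5


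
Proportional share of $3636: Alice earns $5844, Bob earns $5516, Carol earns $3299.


Total income = 5844 + 5516 + 3299 = $14659
Alice: $3636 × 5844/14659 = $1449.54
Bob: $3636 × 5516/14659 = $1368.18
Carol: $3636 × 3299/14659 = $818.28
= Alice: $1449.54, Bob: $1368.18, Carol: $818.28

Alice: $1449.54, Bob: $1368.18, Carol: $818.28


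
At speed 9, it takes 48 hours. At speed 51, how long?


Inverse proportion: x × y = constant
k = 9 × 48 = 432
y₂ = k / 51 = 432 / 51
= 8.47

8.47


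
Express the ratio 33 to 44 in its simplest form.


GCD(33, 44) = 11
33/11 : 44/11
= 3:4

3:4


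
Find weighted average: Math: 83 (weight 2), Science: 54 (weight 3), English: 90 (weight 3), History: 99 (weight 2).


Numerator = 83×2 + 54×3 + 90×3 + 99×2
= 166 + 162 + 270 + 198
= 796
Total weight = 10
Weighted avg = 796/10
= 79.60

79.60


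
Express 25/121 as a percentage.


Percentage = (part / whole) × 100
= (25 / 121) × 100
≈ 20.66%

20.66%


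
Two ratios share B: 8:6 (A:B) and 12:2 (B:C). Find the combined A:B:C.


Match B: multiply A:B by 12 → 96:72
Multiply B:C by 6 → 72:12
Combined: 96:72:12
GCD = 12
= 8:6:1

8:6:1


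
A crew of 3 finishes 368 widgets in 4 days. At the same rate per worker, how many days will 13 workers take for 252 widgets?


Days ∝ work / workers, so d₂ = d₁ × (m₁/m₂) × (w₂/w₁)
Workers factor (inverse): 3/13 ≈ 0.2308
Work factor (direct): 252/368 ≈ 0.6848
d₂ = 4 × 3/13 × 252/368 = (4 × 3 × 252) / (13 × 368) = 3024/4784
≈ 0.63 days

0.63 days


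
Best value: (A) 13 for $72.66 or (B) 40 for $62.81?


Deal A: $72.66/13 = $5.5892/unit
Deal B: $62.81/40 = $1.5703/unit
B is cheaper per unit
= Deal B

Deal B


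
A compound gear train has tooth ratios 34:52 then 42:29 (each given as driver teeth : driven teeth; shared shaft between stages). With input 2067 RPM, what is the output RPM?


Stage 1: RPM_B = RPM_A × t_A/t_B = 2067 × 34/52 = 70278/52 = 1351.50
B and C share a shaft → RPM_C = RPM_B
Stage 2: RPM_D = RPM_C × t_C/t_D = RPM_A × (t_A×t_C)/(t_B×t_D)
Overall ratio = (34×42)/(52×29) = 1428/1508
RPM_D = 2067 × 1428/1508 = 2951676/1508
≈ 1957.34 RPM

1957.34 RPM


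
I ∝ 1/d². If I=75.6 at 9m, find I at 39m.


I₁d₁² = I₂d₂²
I₂ = I₁ × (d₁/d₂)²
= 75.6 × (9/39)²
= 75.6 × 81/1521
= 6123.6/1521
≈ 4.0260

4.0260


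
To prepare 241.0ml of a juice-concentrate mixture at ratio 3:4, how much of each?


Total parts = 3 + 4 = 7
juice: 241.0 × 3/7 = 103.3ml
concentrate: 241.0 × 4/7 = 137.7ml
= 103.3ml and 137.7ml

103.3ml and 137.7ml


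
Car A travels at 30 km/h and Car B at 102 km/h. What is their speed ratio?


Ratio = 30:102
GCD = 6
Simplified = 5:17
Time ratio (same distance) = 17:5
Speed ratio = 5:17

5:17


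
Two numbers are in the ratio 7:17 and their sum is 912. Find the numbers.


Let A = 7k, B = 17k.
7k + 17k = 912
24k = 912 → k = 912/24 = 38
A = 7×38 = 266, B = 17×38 = 646
= A = 266, B = 646

A = 266, B = 646


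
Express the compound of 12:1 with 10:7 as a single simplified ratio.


Compound ratio = (12×10) : (1×7)
= 120:7
GCD = 1
= 120:7

120:7


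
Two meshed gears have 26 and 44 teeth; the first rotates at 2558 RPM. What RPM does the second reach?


Gear ratio = 26:44 = 13:22
RPM_B = RPM_A × (teeth_A / teeth_B)
= 2558 × (26/44)
= 1511.5 RPM

1511.5 RPM


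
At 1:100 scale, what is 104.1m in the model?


Model size = real / scale
= 104.1 / 100
= 1.0410 m

1.0410 m


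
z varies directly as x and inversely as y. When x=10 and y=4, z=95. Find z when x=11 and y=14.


z = k·x/y
Solve for k using the known point: k = z·y/x = 95×4/10 = 380/10 = 38.0000
Now evaluate at x=11, y=14:
z = k × 11 / 14 = (380 × 11) / (10 × 14) = 4180/140
≈ 29.8571

29.8571


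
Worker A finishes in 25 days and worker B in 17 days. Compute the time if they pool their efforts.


Rate of A = 1/25 per day
Rate of B = 1/17 per day
Combined rate = 1/25 + 1/17 = 42/425 ≈ 0.0988 per day
Days = 1 / combined rate = 425/42
≈ 10.12 days

10.12 days


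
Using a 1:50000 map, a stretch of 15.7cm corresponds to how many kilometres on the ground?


Real distance = map distance × scale
= 15.7cm × 50000
= 785000 cm = 7850.0 m
= 7.850 km

7.850 km


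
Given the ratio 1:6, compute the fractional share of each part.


Total parts = 1 + 6 = 7
First part: 1/7 = 1/7
Second part: 6/7 = 6/7
= 1/7 and 6/7

1/7 and 6/7


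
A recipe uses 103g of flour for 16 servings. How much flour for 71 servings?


Direct proportion: y/x = constant
k = 103/16 = 6.4375
y₂ = k × 71 = 103 × 71 / 16 = 7313/16
≈ 457.06

457.06


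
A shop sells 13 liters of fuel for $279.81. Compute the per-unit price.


Unit rate = total / quantity
= 279.81 / 13
= $21.52 per unit

$21.52 per unit


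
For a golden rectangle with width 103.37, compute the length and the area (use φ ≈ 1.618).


φ = (1 + √5) / 2 ≈ 1.618
Length = width × φ = 103.37 × 1.618 = 167.25266
≈ 167.25
Area = width × length = 103.37 × 167.25266 = 17288.9074642 ≈ 17288.91
= Length: 167.25, Area: 17288.91

Length: 167.25, Area: 17288.91


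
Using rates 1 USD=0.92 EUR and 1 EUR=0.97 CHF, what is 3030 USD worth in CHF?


Step 1: 3030 USD × 0.92 = 2787.60 EUR
Step 2: 2787.60 EUR × 0.97 = 2703.97 CHF
Implied rate USD→CHF = 0.92 × 0.97 = 0.8924
= 2703.97 CHF

2703.97 CHF


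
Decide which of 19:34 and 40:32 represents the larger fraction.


19/34 = 0.5588
40/32 = 1.2500
0.5588 < 1.2500, so 19:34 is less
= 40:32

40:32


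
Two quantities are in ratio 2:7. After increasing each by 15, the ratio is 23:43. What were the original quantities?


Let A = 2k, B = 7k.
(2k + 15) / (7k + 15) = 23/43
Cross-multiply: 43(2k + 15) = 23(7k + 15)
86k + 645 = 161k + 345
86k - 161k = 345 - 645
-75k = -300
k = -300/-75 = 4
A = 2×4 = 8, B = 7×4 = 28
= A = 8, B = 28

A = 8, B = 28


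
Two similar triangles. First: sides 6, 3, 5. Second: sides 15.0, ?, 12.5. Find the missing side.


Scale factor = 15.0/6 = 2.5
Missing side = 3 × 2.5
= 7.5

7.5


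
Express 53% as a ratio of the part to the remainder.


53% means 53 parts out of 100; remainder = 47
Part : remainder = 53:47
GCD = 1
= 53:47

53:47


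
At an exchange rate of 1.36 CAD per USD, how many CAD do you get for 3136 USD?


Amount × rate = 3136 × 1.36
= 4264.96 CAD

4264.96 CAD


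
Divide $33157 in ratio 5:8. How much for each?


Total parts = 5 + 8 = 13
Part 1: 33157 × 5/13 = 12752.69
Part 2: 33157 × 8/13 = 20404.31
= Part 1: $12752.69, Part 2: $20404.31

Part 1: $12752.69, Part 2: $20404.31


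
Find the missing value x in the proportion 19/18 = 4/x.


Cross multiply: 19 × x = 18 × 4
19x = 72
x = 72 / 19
= 3.79

3.79


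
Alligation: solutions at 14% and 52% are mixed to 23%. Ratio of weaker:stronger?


Let x parts of 14% mix with y parts of 52%.
14x + 52y = 23(x + y)
14x + 52y = 23x + 23y
x(14 - 23) = y(23 - 52)
x/y = (52 - 23)/(23 - 14) = 29/9
Simplify: 29:9
= 29:9

29:9


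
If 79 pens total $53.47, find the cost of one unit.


Unit rate = total / quantity
= 53.47 / 79
= $0.68 per unit

$0.68 per unit


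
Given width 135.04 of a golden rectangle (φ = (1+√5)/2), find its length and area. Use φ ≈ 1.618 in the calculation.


φ = (1 + √5) / 2 ≈ 1.618
Length = width × φ = 135.04 × 1.618 = 218.49472
≈ 218.49
Area = width × length = 135.04 × 218.49472 = 29505.5269888 ≈ 29505.53
= Length: 218.49, Area: 29505.53

Length: 218.49, Area: 29505.53


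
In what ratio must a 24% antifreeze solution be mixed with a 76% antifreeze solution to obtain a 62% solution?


Let x parts of 24% mix with y parts of 76%.
24x + 76y = 62(x + y)
24x + 76y = 62x + 62y
x(24 - 62) = y(62 - 76)
x/y = (76 - 62)/(62 - 24) = 14/38
Simplify: 7:19
= 7:19

7:19


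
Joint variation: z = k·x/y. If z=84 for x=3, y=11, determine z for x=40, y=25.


z = k·x/y
Solve for k using the known point: k = z·y/x = 84×11/3 = 924/3 = 308.0000
Now evaluate at x=40, y=25:
z = k × 40 / 25 = (924 × 40) / (3 × 25) = 36960/75
= 492.8000

492.8000


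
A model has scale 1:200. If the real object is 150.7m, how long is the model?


Model size = real / scale
= 150.7 / 200
= 0.7535 m

0.7535 m


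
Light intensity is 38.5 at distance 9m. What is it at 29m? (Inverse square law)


I₁d₁² = I₂d₂²
I₂ = I₁ × (d₁/d₂)²
= 38.5 × (9/29)²
= 38.5 × 81/841
= 3118.5/841
≈ 3.7081

3.7081


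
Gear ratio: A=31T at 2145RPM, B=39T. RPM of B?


Gear ratio = 31:39 = 31:39
RPM_B = RPM_A × (teeth_A / teeth_B)
= 2145 × (31/39)
= 1705.0 RPM

1705.0 RPM


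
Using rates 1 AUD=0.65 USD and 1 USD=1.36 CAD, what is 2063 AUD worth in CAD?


Step 1: 2063 AUD × 0.65 = 1340.95 USD
Step 2: 1340.95 USD × 1.36 = 1823.69 CAD
Implied rate AUD→CAD = 0.65 × 1.36 = 0.8840
= 1823.69 CAD

1823.69 CAD


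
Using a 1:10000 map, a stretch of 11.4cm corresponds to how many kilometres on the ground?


Real distance = map distance × scale
= 11.4cm × 10000
= 114000 cm = 1140.0 m
= 1.140 km

1.140 km


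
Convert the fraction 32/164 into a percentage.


Percentage = (part / whole) × 100
= (32 / 164) × 100
≈ 19.51%

19.51%


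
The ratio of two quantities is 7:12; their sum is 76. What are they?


Let A = 7k, B = 12k.
7k + 12k = 76
19k = 76 → k = 76/19 = 4
A = 7×4 = 28, B = 12×4 = 48
= A = 28, B = 48

A = 28, B = 48


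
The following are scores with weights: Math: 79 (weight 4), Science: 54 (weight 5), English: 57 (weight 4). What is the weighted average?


Numerator = 79×4 + 54×5 + 57×4
= 316 + 270 + 228
= 814
Total weight = 13
Weighted avg = 814/13
= 62.62

62.62


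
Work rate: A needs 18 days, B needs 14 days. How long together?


Rate of A = 1/18 per day
Rate of B = 1/14 per day
Combined rate = 1/18 + 1/14 = 32/252 ≈ 0.1270 per day
Days = 1 / combined rate = 252/32
≈ 7.88 days

7.88 days


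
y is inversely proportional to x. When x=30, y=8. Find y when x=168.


Inverse proportion: x × y = constant
k = 30 × 8 = 240
y₂ = k / 168 = 240 / 168
= 1.43

1.43


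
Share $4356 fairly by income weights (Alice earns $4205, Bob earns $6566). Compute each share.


Total income = 4205 + 6566 = $10771
Alice: $4356 × 4205/10771 = $1700.58
Bob: $4356 × 6566/10771 = $2655.42
= Alice: $1700.58, Bob: $2655.42

Alice: $1700.58, Bob: $2655.42


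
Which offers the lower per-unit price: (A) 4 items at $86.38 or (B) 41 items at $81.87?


Deal A: $86.38/4 = $21.5950/unit
Deal B: $81.87/41 = $1.9968/unit
B is cheaper per unit
= Deal B

Deal B


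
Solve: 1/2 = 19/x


Cross multiply: 1 × x = 2 × 19
1x = 38
x = 38 / 1
= 38.00

38.00


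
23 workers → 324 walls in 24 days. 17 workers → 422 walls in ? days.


Days ∝ work / workers, so d₂ = d₁ × (m₁/m₂) × (w₂/w₁)
Workers factor (inverse): 23/17 ≈ 1.3529
Work factor (direct): 422/324 ≈ 1.3025
d₂ = 24 × 23/17 × 422/324 = (24 × 23 × 422) / (17 × 324) = 232944/5508
≈ 42.29 days

42.29 days


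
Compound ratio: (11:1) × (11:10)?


Compound ratio = (11×11) : (1×10)
= 121:10
GCD = 1
= 121:10

121:10


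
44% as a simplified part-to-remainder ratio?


44% means 44 parts out of 100; remainder = 56
Part : remainder = 44:56
GCD = 4
= 11:14

11:14


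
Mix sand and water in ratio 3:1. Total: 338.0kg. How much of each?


Total parts = 3 + 1 = 4
sand: 338.0 × 3/4 = 253.5kg
water: 338.0 × 1/4 = 84.5kg
= 253.5kg and 84.5kg

253.5kg and 84.5kg


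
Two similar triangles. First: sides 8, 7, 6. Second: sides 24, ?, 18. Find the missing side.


Scale factor = 24/8 = 3
Missing side = 7 × 3
= 21.0

21.0


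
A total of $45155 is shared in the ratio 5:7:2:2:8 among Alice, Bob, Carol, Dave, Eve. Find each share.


Total parts = 5 + 7 + 2 + 2 + 8 = 24
Alice: 45155 × 5/24 = 9407.29
Bob: 45155 × 7/24 = 13170.21
Carol: 45155 × 2/24 = 3762.92
Dave: 45155 × 2/24 = 3762.92
Eve: 45155 × 8/24 = 15051.67
= Alice: $9407.29, Bob: $13170.21, Carol: $3762.92, Dave: $3762.92, Eve: $15051.67

Alice: $9407.29, Bob: $13170.21, Carol: $3762.92, Dave: $3762.92, Eve: $15051.67


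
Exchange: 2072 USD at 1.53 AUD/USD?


Amount × rate = 2072 × 1.53
= 3170.16 AUD

3170.16 AUD


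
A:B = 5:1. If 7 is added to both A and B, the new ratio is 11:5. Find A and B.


Let A = 5k, B = 1k.
(5k + 7) / (1k + 7) = 11/5
Cross-multiply: 5(5k + 7) = 11(1k + 7)
25k + 35 = 11k + 77
25k - 11k = 77 - 35
14k = 42
k = 42/14 = 3
A = 5×3 = 15, B = 1×3 = 3
= A = 15, B = 3

A = 15, B = 3


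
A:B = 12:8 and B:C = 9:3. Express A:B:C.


Match B: multiply A:B by 9 → 108:72
Multiply B:C by 8 → 72:24
Combined: 108:72:24
GCD = 12
= 9:6:2

9:6:2


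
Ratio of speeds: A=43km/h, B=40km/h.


Ratio = 43:40
GCD = 1
Simplified = 43:40
Time ratio (same distance) = 40:43
Speed ratio = 43:40

43:40


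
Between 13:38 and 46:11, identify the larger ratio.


13/38 = 0.3421
46/11 = 4.1818
0.3421 < 4.1818, so 13:38 is less
= 46:11

46:11


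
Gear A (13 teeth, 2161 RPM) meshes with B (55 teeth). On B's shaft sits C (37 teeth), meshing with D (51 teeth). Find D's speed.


Stage 1: RPM_B = RPM_A × t_A/t_B = 2161 × 13/55 = 28093/55 ≈ 510.78
B and C share a shaft → RPM_C = RPM_B
Stage 2: RPM_D = RPM_C × t_C/t_D = RPM_A × (t_A×t_C)/(t_B×t_D)
Overall ratio = (13×37)/(55×51) = 481/2805
RPM_D = 2161 × 481/2805 = 1039441/2805
≈ 370.57 RPM

370.57 RPM
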